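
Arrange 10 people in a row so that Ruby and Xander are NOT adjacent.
Total - adjacent = 10! - (10-1)!×2 = 3628800 - 725760 = 2903040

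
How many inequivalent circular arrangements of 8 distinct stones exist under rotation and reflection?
(8-1)!/2 = 5040/2 = 2520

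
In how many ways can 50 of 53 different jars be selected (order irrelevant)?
C(53,50) = 53!/(50!×3!) = 23426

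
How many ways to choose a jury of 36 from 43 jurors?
C(43,36) = 43!/(36!×7!) = 32224114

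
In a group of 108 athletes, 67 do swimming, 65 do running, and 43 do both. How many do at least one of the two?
|A∪B| = |A| + |B| - |A∩B| = 67 + 65 - 43 = 89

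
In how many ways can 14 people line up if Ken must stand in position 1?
Fix one position: (14-1)! = 6227020800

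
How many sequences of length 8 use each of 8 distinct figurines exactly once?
8! = 40320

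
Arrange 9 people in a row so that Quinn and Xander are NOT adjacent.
Total - adjacent = 9! - (9-1)!×2 = 362880 - 80640 = 282240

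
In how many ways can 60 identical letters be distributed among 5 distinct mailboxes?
C(60+5-1, 5-1) = C(64, 4) = 635376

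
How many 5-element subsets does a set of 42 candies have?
C(42,5) = 42!/(5!×37!) = 850668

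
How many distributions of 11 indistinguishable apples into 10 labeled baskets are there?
C(11+10-1, 10-1) = C(20, 9) = 167960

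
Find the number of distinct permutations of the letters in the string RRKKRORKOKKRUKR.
15! / (6! × 2! × 1! × 6!) = 1261260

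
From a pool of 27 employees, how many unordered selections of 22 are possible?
C(27,22) = 27!/(22!×5!) = 80730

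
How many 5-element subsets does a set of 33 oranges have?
C(33,5) = 33!/(5!×28!) = 237336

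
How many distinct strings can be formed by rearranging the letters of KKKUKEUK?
8! / (1! × 2! × 5!) = 168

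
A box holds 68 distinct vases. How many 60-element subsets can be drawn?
C(68,60) = 68!/(60!×8!) = 7392009768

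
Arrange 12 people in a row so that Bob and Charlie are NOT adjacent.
Total - adjacent = 12! - (12-1)!×2 = 479001600 - 79833600 = 399168000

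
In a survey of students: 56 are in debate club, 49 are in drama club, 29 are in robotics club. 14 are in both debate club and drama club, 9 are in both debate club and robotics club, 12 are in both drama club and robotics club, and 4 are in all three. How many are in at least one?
|A∪B∪C| = 56+49+29-14-9-12+4 = 103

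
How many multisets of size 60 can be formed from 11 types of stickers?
C(60+11-1, 11-1) = C(70, 10) = 396704524216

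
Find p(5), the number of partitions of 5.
Pentagonal recurrence p(n) = p(n-1) + p(n-2) - p(n-5) - p(n-7) + p(n-12) + p(n-15) - ... gives p(0..4) = 1, 1, 2, 3, 5. p(5) = p(4) + p(3) - p(0) = 5 + 3 - 1 = 7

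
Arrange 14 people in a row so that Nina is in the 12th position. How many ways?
Fix one position: (14-1)! = 6227020800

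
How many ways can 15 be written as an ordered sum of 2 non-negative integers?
C(15+2-1, 2-1) = C(16, 1) = 16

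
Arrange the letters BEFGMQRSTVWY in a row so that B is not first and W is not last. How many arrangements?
By inclusion-exclusion: 12! - 2×(12-1)! + (12-2)! = 479001600 - 79833600 + 3628800 = 402796800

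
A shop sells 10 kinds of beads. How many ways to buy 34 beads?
C(34+10-1, 10-1) = C(43, 9) = 563921995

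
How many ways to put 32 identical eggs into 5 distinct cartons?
C(32+5-1, 5-1) = C(36, 4) = 58905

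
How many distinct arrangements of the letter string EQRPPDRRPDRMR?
13! / (1! × 2! × 5! × 1! × 1! × 3!) = 4324320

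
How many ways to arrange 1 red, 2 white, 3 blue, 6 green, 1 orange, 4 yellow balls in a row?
17! / (1! × 2! × 3! × 6! × 1! × 4!) = 1715313600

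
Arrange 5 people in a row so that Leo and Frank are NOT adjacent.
Total - adjacent = 5! - (5-1)!×2 = 120 - 48 = 72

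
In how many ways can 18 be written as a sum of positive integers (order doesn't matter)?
Pentagonal recurrence p(n) = p(n-1) + p(n-2) - p(n-5) - p(n-7) + p(n-12) + p(n-15) - ... gives p(0..17) = 1, 1, 2, 3, 5, 7, 11, 15, 22, 30, 42, 56, 77, 101, 135, 176, 231, 297. p(18) = p(17) + p(16) - p(13) - p(11) + p(6) + p(3) = 297 + 231 - 101 - 56 + 11 + 3 = 385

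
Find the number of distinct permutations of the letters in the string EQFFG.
5! / (1! × 2! × 1! × 1!) = 60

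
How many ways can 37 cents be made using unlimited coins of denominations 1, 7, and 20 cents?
Coefficient of x^37 in 1/(1-x^1) · 1/(1-x^7) · 1/(1-x^20). Case on j = number of 20-cent coins (j = 0..1); remainder r = 37 - 20j is made from {1,7} in ⌊r/7⌋+1 ways. r = 37, 17 → 6 + 3 = 9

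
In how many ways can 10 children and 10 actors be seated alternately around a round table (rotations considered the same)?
Fix one of the children: (10-1)! ways for the remaining children, × 10! ways for the actors = 362880 × 3628800 = 1316818944000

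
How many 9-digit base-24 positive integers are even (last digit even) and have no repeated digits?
Last∈{0,2,4,6,8,10,12,14,16,18,20,22}. Last=0: 19769460480. Last nonzero: 11×22×P(22,7) = 208009105920. Total = 227778566400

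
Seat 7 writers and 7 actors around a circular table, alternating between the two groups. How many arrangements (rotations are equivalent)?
Fix one of the writers: (7-1)! ways for the remaining writers, × 7! ways for the actors = 720 × 5040 = 3628800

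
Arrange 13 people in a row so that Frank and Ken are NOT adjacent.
Total - adjacent = 13! - (13-1)!×2 = 6227020800 - 958003200 = 5269017600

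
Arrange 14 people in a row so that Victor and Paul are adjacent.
Treat as block: (14-1)! × 2! = 6227020800 × 2 = 12454041600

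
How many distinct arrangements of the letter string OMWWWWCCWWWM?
12! / (7! × 2! × 2! × 1!) = 23760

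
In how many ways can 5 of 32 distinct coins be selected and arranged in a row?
P(32,5) = 32!/(32-5)! = 24165120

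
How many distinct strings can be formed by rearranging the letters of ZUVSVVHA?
8! / (1! × 1! × 1! × 1! × 3! × 1!) = 6720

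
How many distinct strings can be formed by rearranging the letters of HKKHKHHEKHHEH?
13! / (2! × 7! × 4!) = 25740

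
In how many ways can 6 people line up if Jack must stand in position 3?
Fix one position: (6-1)! = 120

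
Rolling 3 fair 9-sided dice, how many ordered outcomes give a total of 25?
Coefficient of x^25 in (x + x² + ... + x^9)^3. By inclusion-exclusion on dice exceeding 9: Σ_j (-1)^j C(3,j)·C(25-1-9j, 2) = C(3,0)·C(24,2) - C(3,1)·C(15,2) + C(3,2)·C(6,2) = 1·276 - 3·105 + 3·15 = 6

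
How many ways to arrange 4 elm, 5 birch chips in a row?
9! / (4! × 5!) = 126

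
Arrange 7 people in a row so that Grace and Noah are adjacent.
Treat as block: (7-1)! × 2! = 720 × 2 = 1440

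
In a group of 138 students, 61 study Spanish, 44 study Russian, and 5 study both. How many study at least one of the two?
|A∪B| = |A| + |B| - |A∩B| = 61 + 44 - 5 = 100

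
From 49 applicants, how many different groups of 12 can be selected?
C(49,12) = 49!/(12!×37!) = 92263734836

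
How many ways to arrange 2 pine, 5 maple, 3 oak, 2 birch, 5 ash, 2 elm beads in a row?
19! / (2! × 5! × 3! × 2! × 5! × 2!) = 175991175360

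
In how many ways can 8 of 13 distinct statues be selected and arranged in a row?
P(13,8) = 13!/(13-8)! = 51891840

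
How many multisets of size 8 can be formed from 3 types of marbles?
C(8+3-1, 3-1) = C(10, 2) = 45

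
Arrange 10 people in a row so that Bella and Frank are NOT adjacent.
Total - adjacent = 10! - (10-1)!×2 = 3628800 - 725760 = 2903040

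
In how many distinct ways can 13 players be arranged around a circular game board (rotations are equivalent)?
Circular: fix one position, arrange the rest. (13-1)! = 479001600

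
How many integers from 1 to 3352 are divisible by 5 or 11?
⌊3352/5⌋ + ⌊3352/11⌋ - ⌊3352/55⌋ = 670 + 304 - 60 = 914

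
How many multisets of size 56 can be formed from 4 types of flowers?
C(56+4-1, 4-1) = C(59, 3) = 32509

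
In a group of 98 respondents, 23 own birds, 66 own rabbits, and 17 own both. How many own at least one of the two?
|A∪B| = |A| + |B| - |A∩B| = 23 + 66 - 17 = 72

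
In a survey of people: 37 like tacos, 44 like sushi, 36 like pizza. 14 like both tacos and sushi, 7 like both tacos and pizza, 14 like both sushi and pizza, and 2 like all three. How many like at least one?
|A∪B∪C| = 37+44+36-14-7-14+2 = 84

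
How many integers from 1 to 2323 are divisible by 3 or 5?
⌊2323/3⌋ + ⌊2323/5⌋ - ⌊2323/15⌋ = 774 + 464 - 154 = 1084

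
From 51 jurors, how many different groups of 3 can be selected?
C(51,3) = 51!/(3!×48!) = 20825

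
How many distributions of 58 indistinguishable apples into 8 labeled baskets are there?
C(58+8-1, 8-1) = C(65, 7) = 696190560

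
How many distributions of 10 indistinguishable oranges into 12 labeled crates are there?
C(10+12-1, 12-1) = C(21, 11) = 352716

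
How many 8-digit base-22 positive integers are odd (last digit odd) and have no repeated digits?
Last∈{1,3,5,7,9,11,13,15,17,19,21}. Last=0: 0. Last nonzero: 11×20×P(20,6) = 6139584000. Total = 6139584000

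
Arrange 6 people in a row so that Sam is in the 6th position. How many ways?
Fix one position: (6-1)! = 120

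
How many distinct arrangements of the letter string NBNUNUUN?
8! / (1! × 3! × 4!) = 280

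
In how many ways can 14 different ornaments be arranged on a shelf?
14! = 87178291200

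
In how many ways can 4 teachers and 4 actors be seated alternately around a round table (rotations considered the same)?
Fix one of the teachers: (4-1)! ways for the remaining teachers, × 4! ways for the actors = 6 × 24 = 144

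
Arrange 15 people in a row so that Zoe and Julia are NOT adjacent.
Total - adjacent = 15! - (15-1)!×2 = 1307674368000 - 174356582400 = 1133317785600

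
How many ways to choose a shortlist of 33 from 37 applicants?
C(37,33) = 37!/(33!×4!) = 66045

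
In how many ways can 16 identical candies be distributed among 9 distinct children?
C(16+9-1, 9-1) = C(24, 8) = 735471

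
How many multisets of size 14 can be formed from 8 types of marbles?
C(14+8-1, 8-1) = C(21, 7) = 116280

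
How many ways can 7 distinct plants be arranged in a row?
7! = 5040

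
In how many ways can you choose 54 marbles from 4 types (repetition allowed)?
C(54+4-1, 4-1) = C(57, 3) = 29260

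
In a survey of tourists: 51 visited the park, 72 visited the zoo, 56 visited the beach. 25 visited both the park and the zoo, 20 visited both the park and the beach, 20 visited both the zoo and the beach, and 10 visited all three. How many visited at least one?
|A∪B∪C| = 51+72+56-25-20-20+10 = 124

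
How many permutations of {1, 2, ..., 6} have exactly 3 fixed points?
Choose the 3 fixed points C(6,3) = 20, derange the rest: !3 = Σ_{j=0}^{3} (-1)^j·3!/j! = 6 - 6 + 3 - 1 = 2. Product = 20 × 2 = 40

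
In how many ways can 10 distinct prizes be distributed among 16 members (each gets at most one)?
P(16,10) = 16!/(16-10)! = 29059430400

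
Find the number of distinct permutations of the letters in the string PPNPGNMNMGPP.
12! / (5! × 2! × 2! × 3!) = 166320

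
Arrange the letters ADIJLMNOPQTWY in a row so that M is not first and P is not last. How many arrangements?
By inclusion-exclusion: 13! - 2×(13-1)! + (13-2)! = 6227020800 - 958003200 + 39916800 = 5308934400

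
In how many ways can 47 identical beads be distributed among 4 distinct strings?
C(47+4-1, 4-1) = C(50, 3) = 19600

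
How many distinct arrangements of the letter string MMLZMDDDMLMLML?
14! / (4! × 3! × 6! × 1!) = 840840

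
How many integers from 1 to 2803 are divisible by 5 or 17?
⌊2803/5⌋ + ⌊2803/17⌋ - ⌊2803/85⌋ = 560 + 164 - 32 = 692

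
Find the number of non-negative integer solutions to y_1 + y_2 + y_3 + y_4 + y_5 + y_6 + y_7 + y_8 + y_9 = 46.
C(46+9-1, 9-1) = C(54, 8) = 1040465790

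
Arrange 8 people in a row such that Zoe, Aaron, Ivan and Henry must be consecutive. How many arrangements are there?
Treat the 4 as one block: (8-4+1)! × 4! = 120 × 24 = 2880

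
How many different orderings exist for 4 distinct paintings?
4! = 24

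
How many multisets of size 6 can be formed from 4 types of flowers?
C(6+4-1, 4-1) = C(9, 3) = 84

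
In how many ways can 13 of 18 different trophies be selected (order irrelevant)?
C(18,13) = 18!/(13!×5!) = 8568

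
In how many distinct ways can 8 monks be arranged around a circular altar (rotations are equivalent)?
Circular: fix one position, arrange the rest. (8-1)! = 5040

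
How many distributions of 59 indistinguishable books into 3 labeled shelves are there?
C(59+3-1, 3-1) = C(61, 2) = 1830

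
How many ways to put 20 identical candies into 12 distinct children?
C(20+12-1, 12-1) = C(31, 11) = 84672315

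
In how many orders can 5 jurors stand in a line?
5! = 120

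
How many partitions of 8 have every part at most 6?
Let r_j(i) = number of partitions of i into parts ≤ j, for i = 0..8. r_1(i) = 1 for all i; r_j(i) = r_{j-1}(i) + r_j(i-j). Rows j = 2..6: ≤2: 1 1 2 2 3 3 4 4 5; ≤3: 1 1 2 3 4 5 7 8 10; ≤4: 1 1 2 3 5 6 9 11 15; ≤5: 1 1 2 3 5 7 10 13 18; ≤6: 1 1 2 3 5 7 11 14 20. r_6(8) = 20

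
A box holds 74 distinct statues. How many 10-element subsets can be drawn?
C(74,10) = 74!/(10!×64!) = 718406958841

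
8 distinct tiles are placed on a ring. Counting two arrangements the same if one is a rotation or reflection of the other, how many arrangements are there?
(8-1)!/2 = 5040/2 = 2520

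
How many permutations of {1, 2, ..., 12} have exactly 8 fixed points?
Choose the 8 fixed points C(12,8) = 495, derange the rest: !4 = Σ_{j=0}^{4} (-1)^j·4!/j! = 24 - 24 + 12 - 4 + 1 = 9. Product = 495 × 9 = 4455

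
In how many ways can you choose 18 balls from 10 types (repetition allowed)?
C(18+10-1, 10-1) = C(27, 9) = 4686825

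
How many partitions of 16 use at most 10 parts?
By conjugation, equals partitions of 16 into parts ≤ 10. Let r_j(i) = number of partitions of i into parts ≤ j, for i = 0..16. r_1(i) = 1 for all i; r_j(i) = r_{j-1}(i) + r_j(i-j). Rows j = 2..10: ≤2: 1 1 2 2 3 3 4 4 5 5 6 6 7 7 8 8 9; ≤3: 1 1 2 3 4 5 7 8 10 12 14 16 19 21 24 27 30; ≤4: 1 1 2 3 5 6 9 11 15 18 23 27 34 39 47 54 64; ≤5: 1 1 2 3 5 7 10 13 18 23 30 37 47 57 70 84 101; ≤6: 1 1 2 3 5 7 11 14 20 26 35 44 58 71 90 110 136; ≤7: 1 1 2 3 5 7 11 15 21 28 38 49 65 82 105 131 164; ≤8: 1 1 2 3 5 7 11 15 22 29 40 52 70 89 116 146 186; ≤9: 1 1 2 3 5 7 11 15 22 30 41 54 73 94 123 157 201; ≤10: 1 1 2 3 5 7 11 15 22 30 42 55 75 97 128 164 212. r_10(16) = 212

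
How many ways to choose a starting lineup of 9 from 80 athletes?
C(80,9) = 80!/(9!×71!) = 231900297200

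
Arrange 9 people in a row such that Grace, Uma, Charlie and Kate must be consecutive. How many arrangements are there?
Treat the 4 as one block: (9-4+1)! × 4! = 720 × 24 = 17280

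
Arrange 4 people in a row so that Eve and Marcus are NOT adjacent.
Total - adjacent = 4! - (4-1)!×2 = 24 - 12 = 12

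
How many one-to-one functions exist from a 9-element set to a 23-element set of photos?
P(23,9) = 23!/(23-9)! = 296541907200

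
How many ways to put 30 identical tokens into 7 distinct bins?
C(30+7-1, 7-1) = C(36, 6) = 1947792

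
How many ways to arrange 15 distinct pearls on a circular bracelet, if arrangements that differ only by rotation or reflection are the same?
(15-1)!/2 = 87178291200/2 = 43589145600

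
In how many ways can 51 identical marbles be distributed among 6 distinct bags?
C(51+6-1, 6-1) = C(56, 5) = 3819816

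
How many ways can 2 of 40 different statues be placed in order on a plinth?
P(40,2) = 40!/(40-2)! = 1560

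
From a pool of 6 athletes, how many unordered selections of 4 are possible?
C(6,4) = 6!/(4!×2!) = 15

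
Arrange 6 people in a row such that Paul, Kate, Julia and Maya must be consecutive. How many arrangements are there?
Treat the 4 as one block: (6-4+1)! × 4! = 6 × 24 = 144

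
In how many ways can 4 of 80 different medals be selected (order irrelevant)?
C(80,4) = 80!/(4!×76!) = 1581580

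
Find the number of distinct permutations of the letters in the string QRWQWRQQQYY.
11! / (5! × 2! × 2! × 2!) = 41580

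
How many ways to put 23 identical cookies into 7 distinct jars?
C(23+7-1, 7-1) = C(29, 6) = 475020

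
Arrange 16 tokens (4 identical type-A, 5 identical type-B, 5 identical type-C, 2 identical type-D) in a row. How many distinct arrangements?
16! / (4! × 5! × 5! × 2!) = 30270240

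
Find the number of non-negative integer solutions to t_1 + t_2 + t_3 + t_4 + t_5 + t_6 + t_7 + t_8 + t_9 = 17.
C(17+9-1, 9-1) = C(25, 8) = 1081575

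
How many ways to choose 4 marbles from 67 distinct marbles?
C(67,4) = 67!/(4!×63!) = 766480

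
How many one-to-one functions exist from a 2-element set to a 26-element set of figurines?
P(26,2) = 26!/(26-2)! = 650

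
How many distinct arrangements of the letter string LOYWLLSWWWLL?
12! / (5! × 1! × 1! × 4! × 1!) = 166320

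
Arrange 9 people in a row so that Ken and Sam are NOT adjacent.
Total - adjacent = 9! - (9-1)!×2 = 362880 - 80640 = 282240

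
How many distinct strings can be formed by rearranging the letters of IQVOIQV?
7! / (2! × 1! × 2! × 2!) = 630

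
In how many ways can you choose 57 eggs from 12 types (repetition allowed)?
C(57+12-1, 12-1) = C(68, 11) = 1533058025824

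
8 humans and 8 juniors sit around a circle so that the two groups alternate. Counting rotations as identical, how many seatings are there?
Fix one of the humans: (8-1)! ways for the remaining humans, × 8! ways for the juniors = 5040 × 40320 = 203212800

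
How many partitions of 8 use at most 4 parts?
By conjugation, equals partitions of 8 into parts ≤ 4. Let r_j(i) = number of partitions of i into parts ≤ j, for i = 0..8. r_1(i) = 1 for all i; r_j(i) = r_{j-1}(i) + r_j(i-j). Rows j = 2..4: ≤2: 1 1 2 2 3 3 4 4 5; ≤3: 1 1 2 3 4 5 7 8 10; ≤4: 1 1 2 3 5 6 9 11 15. r_4(8) = 15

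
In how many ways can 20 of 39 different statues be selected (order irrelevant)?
C(39,20) = 39!/(20!×19!) = 68923264410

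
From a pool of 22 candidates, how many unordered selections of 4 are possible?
C(22,4) = 22!/(4!×18!) = 7315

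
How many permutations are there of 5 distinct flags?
5! = 120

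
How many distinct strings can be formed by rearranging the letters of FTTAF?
5! / (2! × 1! × 2!) = 30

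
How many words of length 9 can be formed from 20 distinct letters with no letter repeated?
P(20,9) = 20!/(20-9)! = 60949324800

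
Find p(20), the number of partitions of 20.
Pentagonal recurrence p(n) = p(n-1) + p(n-2) - p(n-5) - p(n-7) + p(n-12) + p(n-15) - ... gives p(0..19) = 1, 1, 2, 3, 5, 7, 11, 15, 22, 30, 42, 56, 77, 101, 135, 176, 231, 297, 385, 490. p(20) = p(19) + p(18) - p(15) - p(13) + p(8) + p(5) = 490 + 385 - 176 - 101 + 22 + 7 = 627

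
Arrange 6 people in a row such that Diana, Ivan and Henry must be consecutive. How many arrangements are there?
Treat the 3 as one block: (6-3+1)! × 3! = 24 × 6 = 144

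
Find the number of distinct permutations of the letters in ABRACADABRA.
11! / (5! × 2! × 2! × 1! × 1!) = 83160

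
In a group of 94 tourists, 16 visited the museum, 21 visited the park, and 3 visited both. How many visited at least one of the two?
|A∪B| = |A| + |B| - |A∩B| = 16 + 21 - 3 = 34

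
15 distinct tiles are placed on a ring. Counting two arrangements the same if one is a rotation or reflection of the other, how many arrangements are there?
(15-1)!/2 = 87178291200/2 = 43589145600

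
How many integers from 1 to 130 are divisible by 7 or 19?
⌊130/7⌋ + ⌊130/19⌋ - ⌊130/133⌋ = 18 + 6 - 0 = 24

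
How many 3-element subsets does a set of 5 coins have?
C(5,3) = 5!/(3!×2!) = 10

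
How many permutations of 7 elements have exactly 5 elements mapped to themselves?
Choose the 5 fixed points C(7,5) = 21, derange the rest: !2 = Σ_{j=0}^{2} (-1)^j·2!/j! = 2 - 2 + 1 = 1. Product = 21 × 1 = 21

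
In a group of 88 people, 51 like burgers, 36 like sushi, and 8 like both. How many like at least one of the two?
|A∪B| = |A| + |B| - |A∩B| = 51 + 36 - 8 = 79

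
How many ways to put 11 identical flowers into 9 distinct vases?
C(11+9-1, 9-1) = C(19, 8) = 75582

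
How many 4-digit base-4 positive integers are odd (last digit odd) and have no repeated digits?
Last∈{1,3}. Last=0: 0. Last nonzero: 2×2×P(2,2) = 8. Total = 8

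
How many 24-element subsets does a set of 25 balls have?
C(25,24) = 25!/(24!×1!) = 25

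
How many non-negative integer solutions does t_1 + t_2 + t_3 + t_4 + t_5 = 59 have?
C(59+5-1, 5-1) = C(63, 4) = 595665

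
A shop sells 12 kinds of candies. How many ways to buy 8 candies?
C(8+12-1, 12-1) = C(19, 11) = 75582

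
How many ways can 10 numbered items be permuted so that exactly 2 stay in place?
Choose the 2 fixed points C(10,2) = 45, derange the rest: !8 = Σ_{j=0}^{8} (-1)^j·8!/j! = 40320 - 40320 + 20160 - 6720 + 1680 - 336 + 56 - 8 + 1 = 14833. Product = 45 × 14833 = 667485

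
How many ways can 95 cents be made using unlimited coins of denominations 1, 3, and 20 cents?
Coefficient of x^95 in 1/(1-x^1) · 1/(1-x^3) · 1/(1-x^20). Case on j = number of 20-cent coins (j = 0..4); remainder r = 95 - 20j is made from {1,3} in ⌊r/3⌋+1 ways. r = 95, 75, 55, 35, 15 → 32 + 26 + 19 + 12 + 6 = 95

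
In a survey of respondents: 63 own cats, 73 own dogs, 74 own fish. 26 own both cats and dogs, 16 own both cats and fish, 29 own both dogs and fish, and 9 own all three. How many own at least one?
|A∪B∪C| = 63+73+74-26-16-29+9 = 148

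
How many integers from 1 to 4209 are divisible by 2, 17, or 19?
⌊4209/2⌋+⌊4209/17⌋+⌊4209/19⌋ - ⌊4209/34⌋-⌊4209/38⌋-⌊4209/323⌋ + ⌊4209/646⌋ = 2104+247+221 - 123-110-13 + 6 = 2332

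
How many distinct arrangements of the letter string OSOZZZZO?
8! / (4! × 3! × 1!) = 280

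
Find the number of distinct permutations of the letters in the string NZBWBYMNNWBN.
12! / (1! × 2! × 3! × 1! × 4! × 1!) = 1663200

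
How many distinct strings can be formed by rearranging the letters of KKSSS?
5! / (2! × 3!) = 10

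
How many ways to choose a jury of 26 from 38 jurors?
C(38,26) = 38!/(26!×12!) = 2707475148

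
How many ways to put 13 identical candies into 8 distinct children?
C(13+8-1, 8-1) = C(20, 7) = 77520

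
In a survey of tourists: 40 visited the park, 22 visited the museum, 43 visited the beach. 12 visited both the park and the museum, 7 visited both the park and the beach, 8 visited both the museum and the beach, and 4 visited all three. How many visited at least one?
|A∪B∪C| = 40+22+43-12-7-8+4 = 82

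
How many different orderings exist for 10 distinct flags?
10! = 3628800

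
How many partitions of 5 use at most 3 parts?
By conjugation, equals partitions of 5 into parts ≤ 3. Let r_j(i) = number of partitions of i into parts ≤ j, for i = 0..5. r_1(i) = 1 for all i; r_j(i) = r_{j-1}(i) + r_j(i-j). Rows j = 2..3: ≤2: 1 1 2 2 3 3; ≤3: 1 1 2 3 4 5. r_3(5) = 5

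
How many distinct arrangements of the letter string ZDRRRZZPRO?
10! / (3! × 1! × 1! × 1! × 4!) = 25200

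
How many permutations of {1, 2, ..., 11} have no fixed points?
!11 = Σ_{j=0}^{11} (-1)^j·11!/j! = 39916800 - 39916800 + 19958400 - 6652800 + 1663200 - 332640 + 55440 - 7920 + 990 - 110 + 11 - 1 = 14684570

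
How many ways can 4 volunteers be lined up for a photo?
4! = 24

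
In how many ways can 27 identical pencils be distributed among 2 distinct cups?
C(27+2-1, 2-1) = C(28, 1) = 28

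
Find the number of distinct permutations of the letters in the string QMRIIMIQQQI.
11! / (1! × 4! × 2! × 4!) = 34650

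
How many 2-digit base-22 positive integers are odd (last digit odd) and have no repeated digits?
Last∈{1,3,5,7,9,11,13,15,17,19,21}. Last=0: 0. Last nonzero: 11×20×P(20,0) = 220. Total = 220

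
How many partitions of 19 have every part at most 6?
Let r_j(i) = number of partitions of i into parts ≤ j, for i = 0..19. r_1(i) = 1 for all i; r_j(i) = r_{j-1}(i) + r_j(i-j). Rows j = 2..6: ≤2: 1 1 2 2 3 3 4 4 5 5 6 6 7 7 8 8 9 9 10 10; ≤3: 1 1 2 3 4 5 7 8 10 12 14 16 19 21 24 27 30 33 37 40; ≤4: 1 1 2 3 5 6 9 11 15 18 23 27 34 39 47 54 64 72 84 94; ≤5: 1 1 2 3 5 7 10 13 18 23 30 37 47 57 70 84 101 119 141 164; ≤6: 1 1 2 3 5 7 11 14 20 26 35 44 58 71 90 110 136 163 199 235. r_6(19) = 235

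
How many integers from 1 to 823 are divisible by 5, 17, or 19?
⌊823/5⌋+⌊823/17⌋+⌊823/19⌋ - ⌊823/85⌋-⌊823/95⌋-⌊823/323⌋ + ⌊823/1615⌋ = 164+48+43 - 9-8-2 + 0 = 236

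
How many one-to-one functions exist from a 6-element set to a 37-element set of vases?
P(37,6) = 37!/(37-6)! = 1673844480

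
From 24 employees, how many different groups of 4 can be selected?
C(24,4) = 24!/(4!×20!) = 10626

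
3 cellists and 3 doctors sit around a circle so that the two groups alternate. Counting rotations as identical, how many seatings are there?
Fix one of the cellists: (3-1)! ways for the remaining cellists, × 3! ways for the doctors = 2 × 6 = 12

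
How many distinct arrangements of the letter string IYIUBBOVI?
9! / (2! × 1! × 3! × 1! × 1! × 1!) = 30240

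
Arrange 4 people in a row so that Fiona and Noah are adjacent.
Treat as block: (4-1)! × 2! = 6 × 2 = 12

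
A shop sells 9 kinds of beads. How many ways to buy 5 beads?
C(5+9-1, 9-1) = C(13, 8) = 1287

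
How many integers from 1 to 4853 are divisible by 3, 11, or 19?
⌊4853/3⌋+⌊4853/11⌋+⌊4853/19⌋ - ⌊4853/33⌋-⌊4853/57⌋-⌊4853/209⌋ + ⌊4853/627⌋ = 1617+441+255 - 147-85-23 + 7 = 2065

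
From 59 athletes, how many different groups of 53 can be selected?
C(59,53) = 59!/(53!×6!) = 45057474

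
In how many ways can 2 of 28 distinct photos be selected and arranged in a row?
P(28,2) = 28!/(28-2)! = 756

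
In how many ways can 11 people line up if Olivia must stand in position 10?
Fix one position: (11-1)! = 3628800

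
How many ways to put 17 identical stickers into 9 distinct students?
C(17+9-1, 9-1) = C(25, 8) = 1081575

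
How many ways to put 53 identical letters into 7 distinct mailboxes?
C(53+7-1, 7-1) = C(59, 6) = 45057474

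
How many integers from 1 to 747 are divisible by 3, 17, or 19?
⌊747/3⌋+⌊747/17⌋+⌊747/19⌋ - ⌊747/51⌋-⌊747/57⌋-⌊747/323⌋ + ⌊747/969⌋ = 249+43+39 - 14-13-2 + 0 = 302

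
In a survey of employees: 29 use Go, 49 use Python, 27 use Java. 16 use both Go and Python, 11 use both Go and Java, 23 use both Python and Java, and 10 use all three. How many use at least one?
|A∪B∪C| = 29+49+27-16-11-23+10 = 65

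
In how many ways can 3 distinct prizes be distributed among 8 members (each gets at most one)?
P(8,3) = 8!/(8-3)! = 336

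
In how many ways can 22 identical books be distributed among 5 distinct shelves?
C(22+5-1, 5-1) = C(26, 4) = 14950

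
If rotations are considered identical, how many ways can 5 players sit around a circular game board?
Circular: fix one position, arrange the rest. (5-1)! = 24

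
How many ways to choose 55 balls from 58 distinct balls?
C(58,55) = 58!/(55!×3!) = 30856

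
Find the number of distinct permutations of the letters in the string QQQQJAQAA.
9! / (1! × 5! × 3!) = 504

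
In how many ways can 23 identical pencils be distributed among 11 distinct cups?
C(23+11-1, 11-1) = C(33, 10) = 92561040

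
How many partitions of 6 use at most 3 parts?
By conjugation, equals partitions of 6 into parts ≤ 3. Let r_j(i) = number of partitions of i into parts ≤ j, for i = 0..6. r_1(i) = 1 for all i; r_j(i) = r_{j-1}(i) + r_j(i-j). Rows j = 2..3: ≤2: 1 1 2 2 3 3 4; ≤3: 1 1 2 3 4 5 7. r_3(6) = 7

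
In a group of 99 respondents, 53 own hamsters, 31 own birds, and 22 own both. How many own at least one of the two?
|A∪B| = |A| + |B| - |A∩B| = 53 + 31 - 22 = 62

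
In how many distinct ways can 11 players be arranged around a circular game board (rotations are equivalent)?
Circular: fix one position, arrange the rest. (11-1)! = 3628800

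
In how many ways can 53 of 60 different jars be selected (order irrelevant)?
C(60,53) = 60!/(53!×7!) = 386206920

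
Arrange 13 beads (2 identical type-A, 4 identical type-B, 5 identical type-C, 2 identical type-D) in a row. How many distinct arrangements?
13! / (2! × 4! × 5! × 2!) = 540540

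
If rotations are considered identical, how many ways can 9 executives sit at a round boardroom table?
Circular: fix one position, arrange the rest. (9-1)! = 40320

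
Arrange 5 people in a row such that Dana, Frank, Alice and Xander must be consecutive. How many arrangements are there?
Treat the 4 as one block: (5-4+1)! × 4! = 2 × 24 = 48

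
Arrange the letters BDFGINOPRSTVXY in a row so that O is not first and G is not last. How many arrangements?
By inclusion-exclusion: 14! - 2×(14-1)! + (14-2)! = 87178291200 - 12454041600 + 479001600 = 75203251200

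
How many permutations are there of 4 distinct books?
4! = 24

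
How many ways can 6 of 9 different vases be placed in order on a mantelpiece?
P(9,6) = 9!/(9-6)! = 60480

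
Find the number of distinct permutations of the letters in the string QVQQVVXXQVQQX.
13! / (3! × 4! × 6!) = 60060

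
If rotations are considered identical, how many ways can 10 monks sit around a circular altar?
Circular: fix one position, arrange the rest. (10-1)! = 362880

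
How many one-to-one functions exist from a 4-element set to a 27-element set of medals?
P(27,4) = 27!/(27-4)! = 421200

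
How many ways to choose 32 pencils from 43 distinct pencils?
C(43,32) = 43!/(32!×11!) = 5752004349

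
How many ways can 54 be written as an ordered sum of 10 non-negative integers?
C(54+10-1, 10-1) = C(63, 9) = 23667689815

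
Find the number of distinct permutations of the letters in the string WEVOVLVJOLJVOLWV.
16! / (5! × 1! × 2! × 3! × 3! × 2!) = 1210809600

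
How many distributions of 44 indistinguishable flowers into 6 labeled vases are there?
C(44+6-1, 6-1) = C(49, 5) = 1906884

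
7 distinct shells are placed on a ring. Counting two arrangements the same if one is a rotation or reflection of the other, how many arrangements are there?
(7-1)!/2 = 720/2 = 360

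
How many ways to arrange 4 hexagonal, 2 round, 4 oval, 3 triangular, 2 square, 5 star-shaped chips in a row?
20! / (4! × 2! × 4! × 3! × 2! × 5!) = 1466593128000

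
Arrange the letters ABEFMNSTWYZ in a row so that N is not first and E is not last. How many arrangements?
By inclusion-exclusion: 11! - 2×(11-1)! + (11-2)! = 39916800 - 7257600 + 362880 = 33022080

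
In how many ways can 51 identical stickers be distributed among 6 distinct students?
C(51+6-1, 6-1) = C(56, 5) = 3819816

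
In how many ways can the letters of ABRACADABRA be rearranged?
11! / (5! × 2! × 2! × 1! × 1!) = 83160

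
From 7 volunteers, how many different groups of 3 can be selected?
C(7,3) = 7!/(3!×4!) = 35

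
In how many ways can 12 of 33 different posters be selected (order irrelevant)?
C(33,12) = 33!/(12!×21!) = 354817320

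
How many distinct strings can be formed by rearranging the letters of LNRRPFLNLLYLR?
13! / (1! × 1! × 5! × 1! × 3! × 2!) = 4324320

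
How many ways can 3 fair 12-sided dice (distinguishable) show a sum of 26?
Coefficient of x^26 in (x + x² + ... + x^12)^3. By inclusion-exclusion on dice exceeding 12: Σ_j (-1)^j C(3,j)·C(26-1-12j, 2) = C(3,0)·C(25,2) - C(3,1)·C(13,2) = 1·300 - 3·78 = 66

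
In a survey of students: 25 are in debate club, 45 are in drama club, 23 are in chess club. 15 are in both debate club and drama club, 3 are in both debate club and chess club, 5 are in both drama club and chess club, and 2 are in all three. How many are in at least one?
|A∪B∪C| = 25+45+23-15-3-5+2 = 72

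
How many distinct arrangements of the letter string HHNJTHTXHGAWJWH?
15! / (1! × 2! × 2! × 1! × 1! × 2! × 5! × 1!) = 1362160800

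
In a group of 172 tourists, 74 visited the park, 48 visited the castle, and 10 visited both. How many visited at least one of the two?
|A∪B| = |A| + |B| - |A∩B| = 74 + 48 - 10 = 112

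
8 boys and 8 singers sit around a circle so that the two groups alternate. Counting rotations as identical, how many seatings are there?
Fix one of the boys: (8-1)! ways for the remaining boys, × 8! ways for the singers = 5040 × 40320 = 203212800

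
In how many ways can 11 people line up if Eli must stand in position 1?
Fix one position: (11-1)! = 3628800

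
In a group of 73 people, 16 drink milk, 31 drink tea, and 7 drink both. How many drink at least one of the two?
|A∪B| = |A| + |B| - |A∩B| = 16 + 31 - 7 = 40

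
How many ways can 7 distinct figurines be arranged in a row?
7! = 5040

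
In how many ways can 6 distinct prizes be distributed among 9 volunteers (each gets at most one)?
P(9,6) = 9!/(9-6)! = 60480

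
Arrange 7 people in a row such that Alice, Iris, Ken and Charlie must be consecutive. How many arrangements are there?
Treat the 4 as one block: (7-4+1)! × 4! = 24 × 24 = 576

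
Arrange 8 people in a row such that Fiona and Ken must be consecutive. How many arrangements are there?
Treat the 2 as one block: (8-2+1)! × 2! = 5040 × 2 = 10080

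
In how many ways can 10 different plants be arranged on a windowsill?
10! = 3628800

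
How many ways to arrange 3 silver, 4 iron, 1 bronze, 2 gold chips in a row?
10! / (3! × 4! × 1! × 2!) = 12600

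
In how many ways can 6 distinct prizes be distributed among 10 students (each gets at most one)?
P(10,6) = 10!/(10-6)! = 151200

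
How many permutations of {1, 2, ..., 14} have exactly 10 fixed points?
Choose the 10 fixed points C(14,10) = 1001, derange the rest: !4 = Σ_{j=0}^{4} (-1)^j·4!/j! = 24 - 24 + 12 - 4 + 1 = 9. Product = 1001 × 9 = 9009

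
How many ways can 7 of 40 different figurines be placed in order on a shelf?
P(40,7) = 40!/(40-7)! = 93963542400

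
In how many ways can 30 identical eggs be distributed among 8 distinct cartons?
C(30+8-1, 8-1) = C(37, 7) = 10295472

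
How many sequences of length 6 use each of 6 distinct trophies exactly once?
6! = 720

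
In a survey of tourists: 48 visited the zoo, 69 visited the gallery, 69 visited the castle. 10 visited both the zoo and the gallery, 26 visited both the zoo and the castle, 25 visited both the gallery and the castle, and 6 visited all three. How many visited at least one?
|A∪B∪C| = 48+69+69-10-26-25+6 = 131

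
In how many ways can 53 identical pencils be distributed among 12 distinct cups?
C(53+12-1, 12-1) = C(64, 11) = 743595781824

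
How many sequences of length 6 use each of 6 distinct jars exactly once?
6! = 720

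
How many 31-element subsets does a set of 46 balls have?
C(46,31) = 46!/(31!×15!) = 511738760544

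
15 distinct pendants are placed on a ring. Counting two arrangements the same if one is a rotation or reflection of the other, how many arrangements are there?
(15-1)!/2 = 87178291200/2 = 43589145600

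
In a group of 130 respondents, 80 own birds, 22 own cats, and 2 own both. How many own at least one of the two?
|A∪B| = |A| + |B| - |A∩B| = 80 + 22 - 2 = 100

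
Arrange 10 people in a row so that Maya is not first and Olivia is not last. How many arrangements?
By inclusion-exclusion: 10! - 2×(10-1)! + (10-2)! = 3628800 - 725760 + 40320 = 2943360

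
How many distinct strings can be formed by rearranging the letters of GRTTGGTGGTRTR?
13! / (3! × 5! × 5!) = 72072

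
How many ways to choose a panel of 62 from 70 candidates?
C(70,62) = 70!/(62!×8!) = 9440350920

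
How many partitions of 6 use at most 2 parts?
By conjugation, equals partitions of 6 into parts ≤ 2. Let r_j(i) = number of partitions of i into parts ≤ j, for i = 0..6. r_1(i) = 1 for all i; r_j(i) = r_{j-1}(i) + r_j(i-j). Rows j = 2..2: ≤2: 1 1 2 2 3 3 4. r_2(6) = 4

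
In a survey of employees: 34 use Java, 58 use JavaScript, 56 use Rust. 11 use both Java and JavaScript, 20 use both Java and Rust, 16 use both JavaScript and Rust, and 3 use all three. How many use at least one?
|A∪B∪C| = 34+58+56-11-20-16+3 = 104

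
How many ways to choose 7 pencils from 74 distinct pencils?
C(74,7) = 74!/(7!×67!) = 1799579064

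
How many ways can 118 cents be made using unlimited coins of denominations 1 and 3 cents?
Coefficient of x^118 in 1/(1-x^1) · 1/(1-x^3). Use j coins of 3 for j = 0..⌊118/3⌋ = 39, the rest in 1s: 39 + 1 = 40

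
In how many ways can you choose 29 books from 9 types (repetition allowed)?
C(29+9-1, 9-1) = C(37, 8) = 38608020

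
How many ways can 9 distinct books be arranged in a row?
9! = 362880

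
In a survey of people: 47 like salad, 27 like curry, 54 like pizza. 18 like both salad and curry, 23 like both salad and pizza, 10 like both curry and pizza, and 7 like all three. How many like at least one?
|A∪B∪C| = 47+27+54-18-23-10+7 = 84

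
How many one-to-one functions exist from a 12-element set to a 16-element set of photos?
P(16,12) = 16!/(16-12)! = 871782912000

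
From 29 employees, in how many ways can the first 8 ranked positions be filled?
P(29,8) = 29!/(29-8)! = 173059286400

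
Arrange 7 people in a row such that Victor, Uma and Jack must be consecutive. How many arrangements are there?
Treat the 3 as one block: (7-3+1)! × 3! = 120 × 6 = 720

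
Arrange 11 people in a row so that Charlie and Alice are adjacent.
Treat as block: (11-1)! × 2! = 3628800 × 2 = 7257600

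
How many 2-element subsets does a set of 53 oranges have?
C(53,2) = 53!/(2!×51!) = 1378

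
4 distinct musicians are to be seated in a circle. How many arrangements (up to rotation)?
Circular: fix one position, arrange the rest. (4-1)! = 6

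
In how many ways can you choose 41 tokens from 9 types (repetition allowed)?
C(41+9-1, 9-1) = C(49, 8) = 450978066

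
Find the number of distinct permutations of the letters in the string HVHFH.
5! / (1! × 1! × 3!) = 20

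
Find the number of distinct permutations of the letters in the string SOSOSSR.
7! / (1! × 2! × 4!) = 105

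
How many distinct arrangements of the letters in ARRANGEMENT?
11! / (2! × 2! × 2! × 1! × 2! × 1! × 1!) = 2494800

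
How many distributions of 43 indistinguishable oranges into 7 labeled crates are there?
C(43+7-1, 7-1) = C(49, 6) = 13983816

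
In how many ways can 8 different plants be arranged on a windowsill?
8! = 40320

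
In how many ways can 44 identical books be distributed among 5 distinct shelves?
C(44+5-1, 5-1) = C(48, 4) = 194580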